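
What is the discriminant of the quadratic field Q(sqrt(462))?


For K = Q(sqrt(d)) with d squarefree: disc(K) = d if d = 1 mod 4, and disc(K) = 4d if d = 2 or 3 mod 4.
Here d = 462, and d mod 4 = 2.
d = 2 mod 4, not 1 (O_K = Z[sqrt(d)]), so disc(K) = 4d = 4 * (462) = 1848

1848


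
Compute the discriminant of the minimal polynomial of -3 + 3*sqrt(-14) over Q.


The element -3 + 3*sqrt(-14) has minimal polynomial:
x^2 + 6*x + 135
Discriminant = (6)^2 - 4*(135)
= 36 - 540
= -504

-504


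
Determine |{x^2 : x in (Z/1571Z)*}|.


For prime p, the number of non-zero quadratic residues is (p-1)/2.
= (1571-1)/2
= 785

785


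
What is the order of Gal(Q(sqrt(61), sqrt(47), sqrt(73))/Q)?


The 3 square roots of distinct primes are multiplicatively independent over Q,
so [K:Q] = 2^3 and Gal(K/Q) is isomorphic to (Z/2Z)^3.
|Gal| = 2^3 = 8

8


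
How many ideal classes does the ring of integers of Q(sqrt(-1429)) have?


K = Q(sqrt(-1429)). d mod 4 = 3, so D = disc(K) = 4d = -5716
h(K) equals the number of primitive reduced positive-definite forms (a, b, c) = a*x^2 + b*x*y + c*y^2 with b^2 - 4ac = D,
where reduced means |b| <= a <= c, with b >= 0 whenever |b| = a or a = c, and primitive means gcd(a, b, c) = 1.
Reduced forces 3a^2 <= |D| = 5716, so 1 <= a <= 43; b must have the parity of D, and c = (b^2 - D)/(4a) must be an integer >= a.
Enumerate a = 1..43, b in [-a, a]:
  a=1: (1, 0, 1429)  [1]
  a=2: (2, 2, 715)  [1]
  a=3..4: none
  a=5: (5, -2, 286), (5, 2, 286)  [2]
  a=6..9: none
  a=10: (10, -2, 143), (10, 2, 143)  [2]
  a=11: (11, -2, 130), (11, 2, 130)  [2]
  a=12: none
  a=13: (13, -2, 110), (13, 2, 110)  [2]
  a=14..16: none
  a=17: (17, -8, 85), (17, 8, 85)  [2]
  a=18..21: none
  a=22: (22, -2, 65), (22, 2, 65)  [2]
  a=23..24: none
  a=25: (25, -22, 62), (25, 22, 62)  [2]
  a=26: (26, -2, 55), (26, 2, 55)  [2]
  a=27..30: none
  a=31: (31, -22, 50), (31, 22, 50)  [2]
  a=32..33: none
  a=34: (34, -26, 47), (34, 26, 47)  [2]
  a=35..43: none
Total reduced forms: 1 + 1 + 2 + 2 + 2 + 2 + 2 + 2 + 2 + 2 + 2 + 2 = 22
h = 22

22


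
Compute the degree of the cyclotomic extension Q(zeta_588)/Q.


The degree equals Euler's totient phi(588).
588 = 2^2 * 3 * 7^2
phi(588) = 168

168


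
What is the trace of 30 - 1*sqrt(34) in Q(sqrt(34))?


Tr(a + b*sqrt(d)) = (a + b*sqrt(d)) + (a - b*sqrt(d)) = 2a
= 2 * (30)
= 60

60


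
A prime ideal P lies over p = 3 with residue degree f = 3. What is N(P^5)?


N(P^a) = p^(a*f)
= 3^(5*3)
= 3^15
= 14348907

14348907


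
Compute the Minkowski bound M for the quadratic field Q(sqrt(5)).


d = 5, d mod 4 = 1, so disc(K) = d = 5; |disc(K)| = 5
Real quadratic field, so n = 2, s = r2 = 0, r1 = 2
M = (n!/n^n) * (4/pi)^s * sqrt(|disc(K)|) = (2!/2^2) * (4/pi)^0 * sqrt(5)
= 0.5 * 1.000000 * 2.236068
= 1.1180

1.1180


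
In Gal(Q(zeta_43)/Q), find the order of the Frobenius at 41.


The Frobenius at p in Gal(Q(zeta_n)/Q) = (Z/nZ)* is the class of p, so its order is ord_43(41), the smallest k >= 1 with 41^k = 1 mod 43.
n = 43 = 43, phi(43) = 42; the order divides phi(n).
Divisors of 42: 1, 2, 3, 6, 7, 14, 21, 42
Repeated squaring mod 43: 41^1 = 41, 41^2 = 4, 41^4 = 16, 41^8 = 41, 41^16 = 4, 41^32 = 16
Test divisors in increasing order:
  k=1: 41^1 = 41 mod 43
  k=2: 41^2 = 4 mod 43
  k=3: 41^3 = 4 * 41 = 35 mod 43
  k=6: 41^6 = 16 * 4 = 21 mod 43
  k=7: 41^7 = 16 * 4 * 41 = 1 mod 43  <- first divisor giving 1
Order = 7

7


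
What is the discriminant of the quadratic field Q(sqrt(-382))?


For K = Q(sqrt(d)) with d squarefree: disc(K) = d if d = 1 mod 4, and disc(K) = 4d if d = 2 or 3 mod 4.
Here d = -382, and d mod 4 = 2.
d = 2 mod 4, not 1 (O_K = Z[sqrt(d)]), so disc(K) = 4d = 4 * (-382) = -1528

-1528


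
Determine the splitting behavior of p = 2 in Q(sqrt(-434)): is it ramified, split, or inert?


K = Q(sqrt(-434)). Since d mod 4 = 2, disc(K) = -1736.
Check p | disc: -1736 mod 2 = 0.
p divides disc, so p ramifies: (p) = P^2 with e=2, f=1, g=1.
Therefore p is ramified.

ramified


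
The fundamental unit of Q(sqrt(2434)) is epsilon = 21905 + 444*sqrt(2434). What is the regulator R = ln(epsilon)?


epsilon = 21905 + 444*sqrt(2434)
= 43810.0000
R = ln(43810.0000)
= 10.6876

10.6876


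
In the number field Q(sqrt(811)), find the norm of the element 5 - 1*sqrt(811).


N(a + b*sqrt(d)) = a^2 - d*b^2
= (5)^2 - (811)*(-1)^2
= 25 - 811
= -786

-786


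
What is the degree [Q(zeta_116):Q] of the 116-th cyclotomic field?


The degree equals Euler's totient phi(116).
116 = 2^2 * 29
phi(116) = 56

56


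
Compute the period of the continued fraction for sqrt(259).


Run the CF algorithm for sqrt(259).
a_0 = floor(sqrt(259)) = 16; set m_0=0, q_0=1.
Recurrence: m' = q*a - m,  q' = (d - m'^2)/q,  a' = floor((a_0 + m')/q').
  step 1: m=16, q=3, a=10
  step 2: m=14, q=21, a=1
  step 3: m=7, q=10, a=2
  step 4: m=13, q=9, a=3
  step 5: m=14, q=7, a=4
  step 6: m=14, q=9, a=3
  step 7: m=13, q=10, a=2
  step 8: m=7, q=21, a=1
  step 9: m=14, q=3, a=10
  step 10: m=16, q=1, a=32
a_10 = 2*a_0 = 32, so the period closes here.
sqrt(259) = [16; 10, 1, 2, 3, 4, 3, 2, 1, 10, 32]
Period length = 10

10


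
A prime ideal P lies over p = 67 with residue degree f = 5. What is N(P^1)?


N(P^a) = p^(a*f)
= 67^(1*5)
= 67^5
= 1350125107

1350125107


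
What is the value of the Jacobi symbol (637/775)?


Compute (637/775) via quadratic reciprocity:
  reciprocity: (637/775) -> +(775/637)
  reduce: (138/637)
  pull out 2: (2/637) = -1  (since 637 mod 8 = 5)
  reciprocity: (69/637) -> +(637/69)
  reduce: (16/69)
  pull out 2: (2/69) = -1  (since 69 mod 8 = 5)
  pull out 2: (2/69) = -1  (since 69 mod 8 = 5)
  pull out 2: (2/69) = -1  (since 69 mod 8 = 5)
  pull out 2: (2/69) = -1  (since 69 mod 8 = 5)
  (1/69) = 1
Product of signs = -1

-1


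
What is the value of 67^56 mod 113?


p = 113 is prime and the exponent is (p-1)/2 = 56, so by Euler's criterion 67^56 = (67/113) = +1 or -1 mod 113.
Compute by square-and-multiply:
  56 = 32 + 16 + 8 (binary 111000)
  Repeated squaring mod 113: 67^1 = 67, 67^2 = 82, 67^4 = 57, 67^8 = 85, 67^16 = 106, 67^32 = 49
  67^56 = 67^32 * 67^16 * 67^8 = 49 * 106 * 85 mod 113
    49 * 106 = 5194 = 109 mod 113
    109 * 85 = 9265 = 112 mod 113
  67^56 = 112 mod 113
Result 112 = p - 1 = -1 mod 113: 67 is a quadratic non-residue mod 113. As a residue in [0, p-1] the value is 112.
67^56 mod 113 = 112

112


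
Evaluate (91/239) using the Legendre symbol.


p = 239 is prime, so compute (91/239) with the reciprocity algorithm (Jacobi-symbol steps: pull out 2s via (2/n), flip via reciprocity, reduce):
  reciprocity: (91/239) -> -(239/91)
  reduce: (57/91)
  reciprocity: (57/91) -> +(91/57)
  reduce: (34/57)
  pull out 2: (2/57) = +1  (since 57 mod 8 = 1)
  reciprocity: (17/57) -> +(57/17)
  reduce: (6/17)
  pull out 2: (2/17) = +1  (since 17 mod 8 = 1)
  reciprocity: (3/17) -> +(17/3)
  reduce: (2/3)
  pull out 2: (2/3) = -1  (since 3 mod 8 = 3)
  (1/3) = 1
Product of signs = 1
(91/239) = 1

1


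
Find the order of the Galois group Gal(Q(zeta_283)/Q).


|Gal(Q(zeta_283)/Q)| = phi(283)
= 282

282


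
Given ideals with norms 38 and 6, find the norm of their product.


N(IJ) = N(I) * N(J)
= 38 * 6
= 228

228


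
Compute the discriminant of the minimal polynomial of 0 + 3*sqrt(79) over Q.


The element 0 + 3*sqrt(79) has minimal polynomial:
x^2 + 0*x - 711
Discriminant = (0)^2 - 4*(-711)
= 0 + 2844
= 2844

2844


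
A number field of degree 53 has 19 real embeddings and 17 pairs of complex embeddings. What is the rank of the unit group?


By Dirichlet's unit theorem:
rank = r1 + r2 - 1
= 19 + 17 - 1
= 35

35


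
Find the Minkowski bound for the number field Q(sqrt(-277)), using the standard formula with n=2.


d = -277, d mod 4 = 3, so disc(K) = 4d = -1108; |disc(K)| = 1108
Imaginary quadratic field, so n = 2, s = r2 = 1, r1 = 0
M = (n!/n^n) * (4/pi)^s * sqrt(|disc(K)|) = (2!/2^2) * (4/pi)^1 * sqrt(1108)
= 0.5 * 1.273240 * 33.286634
= 21.1909

21.1909


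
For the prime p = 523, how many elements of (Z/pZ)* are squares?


For prime p, the number of non-zero quadratic residues is (p-1)/2.
= (523-1)/2
= 261

261


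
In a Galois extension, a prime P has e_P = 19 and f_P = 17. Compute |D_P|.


|D_P| = e * f
= 19 * 17
= 323

323


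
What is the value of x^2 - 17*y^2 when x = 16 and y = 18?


x^2 - d*y^2
= 16^2 - 17*18^2
= 256 - 5508
= -5252

-5252


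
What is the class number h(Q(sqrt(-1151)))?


K = Q(sqrt(-1151)). d mod 4 = 1, so D = disc(K) = d = -1151
h(K) equals the number of primitive reduced positive-definite forms (a, b, c) = a*x^2 + b*x*y + c*y^2 with b^2 - 4ac = D,
where reduced means |b| <= a <= c, with b >= 0 whenever |b| = a or a = c, and primitive means gcd(a, b, c) = 1.
Reduced forces 3a^2 <= |D| = 1151, so 1 <= a <= 19; b must have the parity of D, and c = (b^2 - D)/(4a) must be an integer >= a.
Enumerate a = 1..19, b in [-a, a]:
  a=1: (1, 1, 288)  [1]
  a=2: (2, -1, 144), (2, 1, 144)  [2]
  a=3: (3, -1, 96), (3, 1, 96)  [2]
  a=4: (4, -1, 72), (4, 1, 72)  [2]
  a=5: (5, -3, 58), (5, 3, 58)  [2]
  a=6: (6, -5, 49), (6, -1, 48), (6, 1, 48), (6, 5, 49)  [4]
  a=7: (7, -5, 42), (7, 5, 42)  [2]
  a=8: (8, -1, 36), (8, 1, 36)  [2]
  a=9: (9, -1, 32), (9, 1, 32)  [2]
  a=10: (10, -7, 30), (10, -3, 29), (10, 3, 29), (10, 7, 30)  [4]
  a=11: (11, -9, 28), (11, 9, 28)  [2]
  a=12: (12, -7, 25), (12, -1, 24), (12, 1, 24), (12, 7, 25)  [4]
  a=13: none
  a=14: (14, -9, 22), (14, -5, 21), (14, 5, 21), (14, 9, 22)  [4]
  a=15: (15, -13, 22), (15, -7, 20), (15, 7, 20), (15, 13, 22)  [4]
  a=16: (16, -1, 18), (16, 1, 18)  [2]
  a=17: none
  a=18: (18, -17, 20), (18, 17, 20)  [2]
  a=19: none
Total reduced forms: 1 + 2 + 2 + 2 + 2 + 4 + 2 + 2 + 2 + 4 + 2 + 4 + 4 + 4 + 2 + 2 = 41
h = 41

41


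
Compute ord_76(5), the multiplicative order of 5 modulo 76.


We want ord_76(5), the smallest k >= 1 with 5^k = 1 mod 76.
n = 76 = 2^2 * 19, phi(76) = 36; the order divides phi(n).
Divisors of 36: 1, 2, 3, 4, 6, 9, 12, 18, 36
Repeated squaring mod 76: 5^1 = 5, 5^2 = 25, 5^4 = 17, 5^8 = 61, 5^16 = 73, 5^32 = 9
Test divisors in increasing order:
  k=1: 5^1 = 5 mod 76
  k=2: 5^2 = 25 mod 76
  k=3: 5^3 = 25 * 5 = 49 mod 76
  k=4: 5^4 = 17 mod 76
  k=6: 5^6 = 17 * 25 = 45 mod 76
  k=9: 5^9 = 61 * 5 = 1 mod 76  <- first divisor giving 1
Order = 9

9


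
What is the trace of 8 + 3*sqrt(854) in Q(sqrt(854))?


Tr(a + b*sqrt(d)) = (a + b*sqrt(d)) + (a - b*sqrt(d)) = 2a
= 2 * (8)
= 16

16


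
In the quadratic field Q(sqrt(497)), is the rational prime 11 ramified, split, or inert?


K = Q(sqrt(497)). Since d mod 4 = 1, disc(K) = 497.
Check p | disc: 497 mod 11 = 2.
p does not divide disc. Compute Legendre symbol (d/p):
2^((11-1)/2) mod 11 = -1
(d/p) = -1, so p is inert: (p) stays prime with e=1, f=2, g=1.
Therefore p is inert.

inert


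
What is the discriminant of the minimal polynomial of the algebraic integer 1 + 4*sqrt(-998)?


The element 1 + 4*sqrt(-998) has minimal polynomial:
x^2 - 2*x + 15969
Discriminant = (-2)^2 - 4*(15969)
= 4 - 63876
= -63872

-63872


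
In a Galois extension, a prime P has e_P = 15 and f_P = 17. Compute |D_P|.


|D_P| = e * f
= 15 * 17
= 255

255


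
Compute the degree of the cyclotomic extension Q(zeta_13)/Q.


The degree equals Euler's totient phi(13).
13 = 13
phi(13) = 12

12


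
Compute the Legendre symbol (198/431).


p = 431 is prime, so compute (198/431) with the reciprocity algorithm (Jacobi-symbol steps: pull out 2s via (2/n), flip via reciprocity, reduce):
  pull out 2: (2/431) = +1  (since 431 mod 8 = 7)
  reciprocity: (99/431) -> -(431/99)
  reduce: (35/99)
  reciprocity: (35/99) -> -(99/35)
  reduce: (29/35)
  reciprocity: (29/35) -> +(35/29)
  reduce: (6/29)
  pull out 2: (2/29) = -1  (since 29 mod 8 = 5)
  reciprocity: (3/29) -> +(29/3)
  reduce: (2/3)
  pull out 2: (2/3) = -1  (since 3 mod 8 = 3)
  (1/3) = 1
Product of signs = 1
(198/431) = 1

1


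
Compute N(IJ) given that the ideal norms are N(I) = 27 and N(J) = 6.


N(IJ) = N(I) * N(J)
= 27 * 6
= 162

162


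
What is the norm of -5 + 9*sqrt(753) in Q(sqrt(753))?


N(a + b*sqrt(d)) = a^2 - d*b^2
= (-5)^2 - (753)*(9)^2
= 25 - 60993
= -60968

-60968


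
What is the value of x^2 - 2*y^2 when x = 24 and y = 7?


x^2 - d*y^2
= 24^2 - 2*7^2
= 576 - 98
= 478

478


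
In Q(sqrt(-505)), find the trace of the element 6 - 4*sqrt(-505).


Tr(a + b*sqrt(d)) = (a + b*sqrt(d)) + (a - b*sqrt(d)) = 2a
= 2 * (6)
= 12

12


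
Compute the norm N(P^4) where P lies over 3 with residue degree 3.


N(P^a) = p^(a*f)
= 3^(4*3)
= 3^12
= 531441

531441


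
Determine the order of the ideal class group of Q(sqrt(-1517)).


K = Q(sqrt(-1517)). d mod 4 = 3, so D = disc(K) = 4d = -6068
h(K) equals the number of primitive reduced positive-definite forms (a, b, c) = a*x^2 + b*x*y + c*y^2 with b^2 - 4ac = D,
where reduced means |b| <= a <= c, with b >= 0 whenever |b| = a or a = c, and primitive means gcd(a, b, c) = 1.
Reduced forces 3a^2 <= |D| = 6068, so 1 <= a <= 44; b must have the parity of D, and c = (b^2 - D)/(4a) must be an integer >= a.
Enumerate a = 1..44, b in [-a, a]:
  a=1: (1, 0, 1517)  [1]
  a=2: (2, 2, 759)  [1]
  a=3: (3, -2, 506), (3, 2, 506)  [2]
  a=4..5: none
  a=6: (6, -2, 253), (6, 2, 253)  [2]
  a=7: (7, -6, 218), (7, 6, 218)  [2]
  a=8: none
  a=9: (9, -4, 169), (9, 4, 169)  [2]
  a=10: none
  a=11: (11, -2, 138), (11, 2, 138)  [2]
  a=12: none
  a=13: (13, -4, 117), (13, 4, 117)  [2]
  a=14: (14, -6, 109), (14, 6, 109)  [2]
  a=15..16: none
  a=17: (17, -16, 93), (17, 16, 93)  [2]
  a=18: (18, -14, 87), (18, 14, 87)  [2]
  a=19..20: none
  a=21: (21, -20, 77), (21, -8, 73), (21, 8, 73), (21, 20, 77)  [4]
  a=22: (22, -2, 69), (22, 2, 69)  [2]
  a=23: (23, -2, 66), (23, 2, 66)  [2]
  a=24..25: none
  a=26: (26, -22, 63), (26, 22, 63)  [2]
  a=27: (27, -14, 58), (27, 14, 58)  [2]
  a=28: none
  a=29: (29, -14, 54), (29, 14, 54)  [2]
  a=30: none
  a=31: (31, -16, 51), (31, 16, 51)  [2]
  a=32: none
  a=33: (33, -20, 49), (33, -2, 46), (33, 2, 46), (33, 20, 49)  [4]
  a=34: (34, -18, 47), (34, 18, 47)  [2]
  a=35..36: none
  a=37: (37, 0, 41)  [1]
  a=38: none
  a=39: (39, -22, 42), (39, 4, 39), (39, 22, 42)  [3]
  a=40..41: none
  a=42: (42, -34, 43), (42, 34, 43)  [2]
  a=43..44: none
Total reduced forms: 1 + 1 + 2 + 2 + 2 + 2 + 2 + 2 + 2 + 2 + 2 + 4 + 2 + 2 + 2 + 2 + 2 + 2 + 4 + 2 + 1 + 3 + 2 = 48
h = 48

48


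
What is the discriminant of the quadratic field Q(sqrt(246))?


For K = Q(sqrt(d)) with d squarefree: disc(K) = d if d = 1 mod 4, and disc(K) = 4d if d = 2 or 3 mod 4.
Here d = 246, and d mod 4 = 2.
d = 2 mod 4, not 1 (O_K = Z[sqrt(d)]), so disc(K) = 4d = 4 * (246) = 984

984


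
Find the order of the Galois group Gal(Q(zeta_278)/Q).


|Gal(Q(zeta_278)/Q)| = phi(278)
= 138

138


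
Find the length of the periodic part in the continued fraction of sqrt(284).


Run the CF algorithm for sqrt(284).
a_0 = floor(sqrt(284)) = 16; set m_0=0, q_0=1.
Recurrence: m' = q*a - m,  q' = (d - m'^2)/q,  a' = floor((a_0 + m')/q').
  step 1: m=16, q=28, a=1
  step 2: m=12, q=5, a=5
  step 3: m=13, q=23, a=1
  step 4: m=10, q=8, a=3
  step 5: m=14, q=11, a=2
  step 6: m=8, q=20, a=1
  step 7: m=12, q=7, a=4
  step 8: m=16, q=4, a=8
  step 9: m=16, q=7, a=4
  step 10: m=12, q=20, a=1
  step 11: m=8, q=11, a=2
  step 12: m=14, q=8, a=3
  step 13: m=10, q=23, a=1
  step 14: m=13, q=5, a=5
  step 15: m=12, q=28, a=1
  step 16: m=16, q=1, a=32
a_16 = 2*a_0 = 32, so the period closes here.
sqrt(284) = [16; 1, 5, 1, 3, 2, 1, 4, 8, 4, 1, 2, 3, 1, 5, 1, 32]
Period length = 16

16


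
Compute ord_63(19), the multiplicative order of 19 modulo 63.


We want ord_63(19), the smallest k >= 1 with 19^k = 1 mod 63.
n = 63 = 3^2 * 7, phi(63) = 36; the order divides phi(n).
Divisors of 36: 1, 2, 3, 4, 6, 9, 12, 18, 36
Repeated squaring mod 63: 19^1 = 19, 19^2 = 46, 19^4 = 37, 19^8 = 46, 19^16 = 37, 19^32 = 46
Test divisors in increasing order:
  k=1: 19^1 = 19 mod 63
  k=2: 19^2 = 46 mod 63
  k=3: 19^3 = 46 * 19 = 55 mod 63
  k=4: 19^4 = 37 mod 63
  k=6: 19^6 = 37 * 46 = 1 mod 63  <- first divisor giving 1
Order = 6

6


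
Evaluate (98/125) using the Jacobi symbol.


Compute (98/125) via quadratic reciprocity:
  pull out 2: (2/125) = -1  (since 125 mod 8 = 5)
  reciprocity: (49/125) -> +(125/49)
  reduce: (27/49)
  reciprocity: (27/49) -> +(49/27)
  reduce: (22/27)
  pull out 2: (2/27) = -1  (since 27 mod 8 = 3)
  reciprocity: (11/27) -> -(27/11)
  reduce: (5/11)
  reciprocity: (5/11) -> +(11/5)
  reduce: (1/5)
  (1/5) = 1
Product of signs = -1

-1


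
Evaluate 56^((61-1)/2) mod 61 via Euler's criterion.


p = 61 is prime and the exponent is (p-1)/2 = 30, so by Euler's criterion 56^30 = (56/61) = +1 or -1 mod 61.
Compute by square-and-multiply:
  30 = 16 + 8 + 4 + 2 (binary 11110)
  Repeated squaring mod 61: 56^1 = 56, 56^2 = 25, 56^4 = 15, 56^8 = 42, 56^16 = 56
  56^30 = 56^16 * 56^8 * 56^4 * 56^2 = 56 * 42 * 15 * 25 mod 61
    56 * 42 = 2352 = 34 mod 61
    34 * 15 = 510 = 22 mod 61
    22 * 25 = 550 = 1 mod 61
  56^30 = 1 mod 61
Result 1: 56 is a quadratic residue mod 61.
56^30 mod 61 = 1

1


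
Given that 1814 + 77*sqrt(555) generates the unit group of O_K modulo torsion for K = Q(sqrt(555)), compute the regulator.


epsilon = 1814 + 77*sqrt(555)
= 3627.9997
R = ln(3627.9997)
= 8.1964

8.1964


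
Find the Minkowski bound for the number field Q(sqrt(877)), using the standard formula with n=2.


d = 877, d mod 4 = 1, so disc(K) = d = 877; |disc(K)| = 877
Real quadratic field, so n = 2, s = r2 = 0, r1 = 2
M = (n!/n^n) * (4/pi)^s * sqrt(|disc(K)|) = (2!/2^2) * (4/pi)^0 * sqrt(877)
= 0.5 * 1.000000 * 29.614186
= 14.8071

14.8071


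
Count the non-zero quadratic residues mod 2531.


For prime p, the number of non-zero quadratic residues is (p-1)/2.
= (2531-1)/2
= 1265

1265


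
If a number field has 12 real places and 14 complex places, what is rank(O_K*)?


By Dirichlet's unit theorem:
rank = r1 + r2 - 1
= 12 + 14 - 1
= 25

25


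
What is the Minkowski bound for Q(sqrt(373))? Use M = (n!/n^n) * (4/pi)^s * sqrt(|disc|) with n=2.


d = 373, d mod 4 = 1, so disc(K) = d = 373; |disc(K)| = 373
Real quadratic field, so n = 2, s = r2 = 0, r1 = 2
M = (n!/n^n) * (4/pi)^s * sqrt(|disc(K)|) = (2!/2^2) * (4/pi)^0 * sqrt(373)
= 0.5 * 1.000000 * 19.313208
= 9.6566

9.6566


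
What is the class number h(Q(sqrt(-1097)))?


K = Q(sqrt(-1097)). d mod 4 = 3, so D = disc(K) = 4d = -4388
h(K) equals the number of primitive reduced positive-definite forms (a, b, c) = a*x^2 + b*x*y + c*y^2 with b^2 - 4ac = D,
where reduced means |b| <= a <= c, with b >= 0 whenever |b| = a or a = c, and primitive means gcd(a, b, c) = 1.
Reduced forces 3a^2 <= |D| = 4388, so 1 <= a <= 38; b must have the parity of D, and c = (b^2 - D)/(4a) must be an integer >= a.
Enumerate a = 1..38, b in [-a, a]:
  a=1: (1, 0, 1097)  [1]
  a=2: (2, 2, 549)  [1]
  a=3: (3, -2, 366), (3, 2, 366)  [2]
  a=4..5: none
  a=6: (6, -2, 183), (6, 2, 183)  [2]
  a=7: (7, -6, 158), (7, 6, 158)  [2]
  a=8: none
  a=9: (9, -2, 122), (9, 2, 122)  [2]
  a=10: none
  a=11: (11, -10, 102), (11, 10, 102)  [2]
  a=12..13: none
  a=14: (14, -6, 79), (14, 6, 79)  [2]
  a=15..16: none
  a=17: (17, -10, 66), (17, 10, 66)  [2]
  a=18: (18, -2, 61), (18, 2, 61)  [2]
  a=19: (19, -18, 62), (19, 18, 62)  [2]
  a=20: none
  a=21: (21, -20, 57), (21, -8, 53), (21, 8, 53), (21, 20, 57)  [4]
  a=22: (22, -10, 51), (22, 10, 51)  [2]
  a=23..26: none
  a=27: (27, -16, 43), (27, 16, 43)  [2]
  a=28: none
  a=29: (29, -22, 42), (29, 22, 42)  [2]
  a=30: none
  a=31: (31, -18, 38), (31, 18, 38)  [2]
  a=32: none
  a=33: (33, -32, 41), (33, -10, 34), (33, 10, 34), (33, 32, 41)  [4]
  a=34..38: none
Total reduced forms: 1 + 1 + 2 + 2 + 2 + 2 + 2 + 2 + 2 + 2 + 2 + 4 + 2 + 2 + 2 + 2 + 4 = 36
h = 36

36


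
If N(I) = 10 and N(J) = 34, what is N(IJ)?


N(IJ) = N(I) * N(J)
= 10 * 34
= 340

340


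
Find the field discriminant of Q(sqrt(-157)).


For K = Q(sqrt(d)) with d squarefree: disc(K) = d if d = 1 mod 4, and disc(K) = 4d if d = 2 or 3 mod 4.
Here d = -157, and d mod 4 = 3.
d = 3 mod 4, not 1 (O_K = Z[sqrt(d)]), so disc(K) = 4d = 4 * (-157) = -628

-628


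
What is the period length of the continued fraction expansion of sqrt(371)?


Run the CF algorithm for sqrt(371).
a_0 = floor(sqrt(371)) = 19; set m_0=0, q_0=1.
Recurrence: m' = q*a - m,  q' = (d - m'^2)/q,  a' = floor((a_0 + m')/q').
  step 1: m=19, q=10, a=3
  step 2: m=11, q=25, a=1
  step 3: m=14, q=7, a=4
  step 4: m=14, q=25, a=1
  step 5: m=11, q=10, a=3
  step 6: m=19, q=1, a=38
a_6 = 2*a_0 = 38, so the period closes here.
sqrt(371) = [19; 3, 1, 4, 1, 3, 38]
Period length = 6

6


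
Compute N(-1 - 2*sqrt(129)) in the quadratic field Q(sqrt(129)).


N(a + b*sqrt(d)) = a^2 - d*b^2
= (-1)^2 - (129)*(-2)^2
= 1 - 516
= -515

-515


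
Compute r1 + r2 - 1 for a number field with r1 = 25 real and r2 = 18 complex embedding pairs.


By Dirichlet's unit theorem:
rank = r1 + r2 - 1
= 25 + 18 - 1
= 42

42


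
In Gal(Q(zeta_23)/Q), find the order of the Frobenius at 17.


The Frobenius at p in Gal(Q(zeta_n)/Q) = (Z/nZ)* is the class of p, so its order is ord_23(17), the smallest k >= 1 with 17^k = 1 mod 23.
n = 23 = 23, phi(23) = 22; the order divides phi(n).
Divisors of 22: 1, 2, 11, 22
Repeated squaring mod 23: 17^1 = 17, 17^2 = 13, 17^4 = 8, 17^8 = 18, 17^16 = 2
Test divisors in increasing order:
  k=1: 17^1 = 17 mod 23
  k=2: 17^2 = 13 mod 23
  k=11: 17^11 = 18 * 13 * 17 = 22 mod 23
  k=22: 17^22 = 2 * 8 * 13 = 1 mod 23  <- first divisor giving 1
Order = 22

22


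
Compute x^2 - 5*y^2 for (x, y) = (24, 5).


x^2 - d*y^2
= 24^2 - 5*5^2
= 576 - 125
= 451

451


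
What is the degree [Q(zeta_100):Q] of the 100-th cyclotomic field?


The degree equals Euler's totient phi(100).
100 = 2^2 * 5^2
phi(100) = 40

40


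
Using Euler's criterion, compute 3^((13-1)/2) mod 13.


p = 13 is prime and the exponent is (p-1)/2 = 6, so by Euler's criterion 3^6 = (3/13) = +1 or -1 mod 13.
Compute by square-and-multiply:
  6 = 4 + 2 (binary 110)
  Repeated squaring mod 13: 3^1 = 3, 3^2 = 9, 3^4 = 3
  3^6 = 3^4 * 3^2 = 3 * 9 mod 13
    3 * 9 = 27 = 1 mod 13
  3^6 = 1 mod 13
Result 1: 3 is a quadratic residue mod 13.
3^6 mod 13 = 1

1


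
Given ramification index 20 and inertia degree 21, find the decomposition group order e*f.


|D_P| = e * f
= 20 * 21
= 420

420


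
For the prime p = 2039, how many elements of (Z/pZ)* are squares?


For prime p, the number of non-zero quadratic residues is (p-1)/2.
= (2039-1)/2
= 1019

1019


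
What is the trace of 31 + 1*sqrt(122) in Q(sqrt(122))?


Tr(a + b*sqrt(d)) = (a + b*sqrt(d)) + (a - b*sqrt(d)) = 2a
= 2 * (31)
= 62

62


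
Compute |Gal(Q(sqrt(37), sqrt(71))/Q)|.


The 2 square roots of distinct primes are multiplicatively independent over Q,
so [K:Q] = 2^2 and Gal(K/Q) is isomorphic to (Z/2Z)^2.
|Gal| = 2^2 = 4

4


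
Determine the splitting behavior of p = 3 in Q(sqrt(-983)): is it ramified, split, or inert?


K = Q(sqrt(-983)). Since d mod 4 = 1, disc(K) = -983.
Check p | disc: -983 mod 3 = 1.
p does not divide disc. Compute Legendre symbol (d/p):
1^((3-1)/2) mod 3 = 1
(d/p) = 1, so p splits: (p) = P*P' with e=1, f=1, g=2.
Therefore p is split.

split


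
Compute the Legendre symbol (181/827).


p = 827 is prime, so compute (181/827) with the reciprocity algorithm (Jacobi-symbol steps: pull out 2s via (2/n), flip via reciprocity, reduce):
  reciprocity: (181/827) -> +(827/181)
  reduce: (103/181)
  reciprocity: (103/181) -> +(181/103)
  reduce: (78/103)
  pull out 2: (2/103) = +1  (since 103 mod 8 = 7)
  reciprocity: (39/103) -> -(103/39)
  reduce: (25/39)
  reciprocity: (25/39) -> +(39/25)
  reduce: (14/25)
  pull out 2: (2/25) = +1  (since 25 mod 8 = 1)
  reciprocity: (7/25) -> +(25/7)
  reduce: (4/7)
  pull out 2: (2/7) = +1  (since 7 mod 8 = 7)
  pull out 2: (2/7) = +1  (since 7 mod 8 = 7)
  (1/7) = 1
Product of signs = -1
(181/827) = -1

-1


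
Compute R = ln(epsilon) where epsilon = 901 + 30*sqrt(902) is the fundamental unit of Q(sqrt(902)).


epsilon = 901 + 30*sqrt(902)
= 1801.9994
R = ln(1801.9994)
= 7.4967

7.4967


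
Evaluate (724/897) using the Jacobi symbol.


Compute (724/897) via quadratic reciprocity:
  pull out 2: (2/897) = +1  (since 897 mod 8 = 1)
  pull out 2: (2/897) = +1  (since 897 mod 8 = 1)
  reciprocity: (181/897) -> +(897/181)
  reduce: (173/181)
  reciprocity: (173/181) -> +(181/173)
  reduce: (8/173)
  pull out 2: (2/173) = -1  (since 173 mod 8 = 5)
  pull out 2: (2/173) = -1  (since 173 mod 8 = 5)
  pull out 2: (2/173) = -1  (since 173 mod 8 = 5)
  (1/173) = 1
Product of signs = -1

-1


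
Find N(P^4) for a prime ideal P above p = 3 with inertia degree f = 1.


N(P^a) = p^(a*f)
= 3^(4*1)
= 3^4
= 81

81


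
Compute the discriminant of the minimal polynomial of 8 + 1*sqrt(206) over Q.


The element 8 + 1*sqrt(206) has minimal polynomial:
x^2 - 16*x - 142
Discriminant = (-16)^2 - 4*(-142)
= 256 + 568
= 824

824


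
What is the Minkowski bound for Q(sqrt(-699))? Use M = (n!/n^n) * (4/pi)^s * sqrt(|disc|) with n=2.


d = -699, d mod 4 = 1, so disc(K) = d = -699; |disc(K)| = 699
Imaginary quadratic field, so n = 2, s = r2 = 1, r1 = 0
M = (n!/n^n) * (4/pi)^s * sqrt(|disc(K)|) = (2!/2^2) * (4/pi)^1 * sqrt(699)
= 0.5 * 1.273240 * 26.438608
= 16.8313

16.8313


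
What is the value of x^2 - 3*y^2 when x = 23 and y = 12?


x^2 - d*y^2
= 23^2 - 3*12^2
= 529 - 432
= 97

97


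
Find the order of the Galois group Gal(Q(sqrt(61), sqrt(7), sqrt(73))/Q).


The 3 square roots of distinct primes are multiplicatively independent over Q,
so [K:Q] = 2^3 and Gal(K/Q) is isomorphic to (Z/2Z)^3.
|Gal| = 2^3 = 8

8


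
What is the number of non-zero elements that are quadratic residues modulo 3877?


For prime p, the number of non-zero quadratic residues is (p-1)/2.
= (3877-1)/2
= 1938

1938


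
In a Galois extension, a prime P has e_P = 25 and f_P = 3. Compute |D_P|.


|D_P| = e * f
= 25 * 3
= 75

75


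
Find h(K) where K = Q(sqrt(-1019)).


K = Q(sqrt(-1019)). d mod 4 = 1, so D = disc(K) = d = -1019
h(K) equals the number of primitive reduced positive-definite forms (a, b, c) = a*x^2 + b*x*y + c*y^2 with b^2 - 4ac = D,
where reduced means |b| <= a <= c, with b >= 0 whenever |b| = a or a = c, and primitive means gcd(a, b, c) = 1.
Reduced forces 3a^2 <= |D| = 1019, so 1 <= a <= 18; b must have the parity of D, and c = (b^2 - D)/(4a) must be an integer >= a.
Enumerate a = 1..18, b in [-a, a]:
  a=1: (1, 1, 255)  [1]
  a=2: none
  a=3: (3, -1, 85), (3, 1, 85)  [2]
  a=4: none
  a=5: (5, -1, 51), (5, 1, 51)  [2]
  a=6..8: none
  a=9: (9, -5, 29), (9, 5, 29)  [2]
  a=10: none
  a=11: (11, -9, 25), (11, 9, 25)  [2]
  a=12..14: none
  a=15: (15, -11, 19), (15, -1, 17), (15, 1, 17), (15, 11, 19)  [4]
  a=16..18: none
Total reduced forms: 1 + 2 + 2 + 2 + 2 + 4 = 13
h = 13

13


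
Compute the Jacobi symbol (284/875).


Compute (284/875) via quadratic reciprocity:
  pull out 2: (2/875) = -1  (since 875 mod 8 = 3)
  pull out 2: (2/875) = -1  (since 875 mod 8 = 3)
  reciprocity: (71/875) -> -(875/71)
  reduce: (23/71)
  reciprocity: (23/71) -> -(71/23)
  reduce: (2/23)
  pull out 2: (2/23) = +1  (since 23 mod 8 = 7)
  (1/23) = 1
Product of signs = 1

1


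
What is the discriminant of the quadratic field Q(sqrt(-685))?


For K = Q(sqrt(d)) with d squarefree: disc(K) = d if d = 1 mod 4, and disc(K) = 4d if d = 2 or 3 mod 4.
Here d = -685, and d mod 4 = 3.
d = 3 mod 4, not 1 (O_K = Z[sqrt(d)]), so disc(K) = 4d = 4 * (-685) = -2740

-2740


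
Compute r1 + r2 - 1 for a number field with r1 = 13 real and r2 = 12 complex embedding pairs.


By Dirichlet's unit theorem:
rank = r1 + r2 - 1
= 13 + 12 - 1
= 24

24


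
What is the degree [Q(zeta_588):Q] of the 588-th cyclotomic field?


The degree equals Euler's totient phi(588).
588 = 2^2 * 3 * 7^2
phi(588) = 168

168


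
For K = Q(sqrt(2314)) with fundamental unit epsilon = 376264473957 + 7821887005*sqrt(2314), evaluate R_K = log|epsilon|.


epsilon = 376264473957 + 7821887005*sqrt(2314)
= 7.5253e+11
R = ln(7.5253e+11)
= 27.3467

27.3467


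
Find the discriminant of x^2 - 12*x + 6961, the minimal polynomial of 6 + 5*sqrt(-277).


The element 6 + 5*sqrt(-277) has minimal polynomial:
x^2 - 12*x + 6961
Discriminant = (-12)^2 - 4*(6961)
= 144 - 27844
= -27700

-27700


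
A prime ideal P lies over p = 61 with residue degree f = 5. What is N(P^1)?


N(P^a) = p^(a*f)
= 61^(1*5)
= 61^5
= 844596301

844596301


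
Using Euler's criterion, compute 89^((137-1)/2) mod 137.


p = 137 is prime and the exponent is (p-1)/2 = 68, so by Euler's criterion 89^68 = (89/137) = +1 or -1 mod 137.
Compute by square-and-multiply:
  68 = 64 + 4 (binary 1000100)
  Repeated squaring mod 137: 89^1 = 89, 89^2 = 112, 89^4 = 77, 89^8 = 38, 89^16 = 74, 89^32 = 133, 89^64 = 16
  89^68 = 89^64 * 89^4 = 16 * 77 mod 137
    16 * 77 = 1232 = 136 mod 137
  89^68 = 136 mod 137
Result 136 = p - 1 = -1 mod 137: 89 is a quadratic non-residue mod 137. As a residue in [0, p-1] the value is 136.
89^68 mod 137 = 136

136


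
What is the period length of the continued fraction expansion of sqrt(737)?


Run the CF algorithm for sqrt(737).
a_0 = floor(sqrt(737)) = 27; set m_0=0, q_0=1.
Recurrence: m' = q*a - m,  q' = (d - m'^2)/q,  a' = floor((a_0 + m')/q').
  step 1: m=27, q=8, a=6
  step 2: m=21, q=37, a=1
  step 3: m=16, q=13, a=3
  step 4: m=23, q=16, a=3
  step 5: m=25, q=7, a=7
  step 6: m=24, q=23, a=2
  step 7: m=22, q=11, a=4
  step 8: m=22, q=23, a=2
  step 9: m=24, q=7, a=7
  step 10: m=25, q=16, a=3
  step 11: m=23, q=13, a=3
  step 12: m=16, q=37, a=1
  step 13: m=21, q=8, a=6
  step 14: m=27, q=1, a=54
a_14 = 2*a_0 = 54, so the period closes here.
sqrt(737) = [27; 6, 1, 3, 3, 7, 2, 4, 2, 7, 3, 3, 1, 6, 54]
Period length = 14

14


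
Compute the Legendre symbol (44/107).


p = 107 is prime, so compute (44/107) with the reciprocity algorithm (Jacobi-symbol steps: pull out 2s via (2/n), flip via reciprocity, reduce):
  pull out 2: (2/107) = -1  (since 107 mod 8 = 3)
  pull out 2: (2/107) = -1  (since 107 mod 8 = 3)
  reciprocity: (11/107) -> -(107/11)
  reduce: (8/11)
  pull out 2: (2/11) = -1  (since 11 mod 8 = 3)
  pull out 2: (2/11) = -1  (since 11 mod 8 = 3)
  pull out 2: (2/11) = -1  (since 11 mod 8 = 3)
  (1/11) = 1
Product of signs = 1
(44/107) = 1

1


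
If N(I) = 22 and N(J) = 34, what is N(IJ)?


N(IJ) = N(I) * N(J)
= 22 * 34
= 748

748


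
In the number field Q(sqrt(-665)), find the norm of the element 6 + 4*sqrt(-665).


N(a + b*sqrt(d)) = a^2 - d*b^2
= (6)^2 - (-665)*(4)^2
= 36 + 10640
= 10676

10676


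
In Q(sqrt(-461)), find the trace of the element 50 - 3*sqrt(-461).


Tr(a + b*sqrt(d)) = (a + b*sqrt(d)) + (a - b*sqrt(d)) = 2a
= 2 * (50)
= 100

100


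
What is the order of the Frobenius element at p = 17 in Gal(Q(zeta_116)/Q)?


The Frobenius at p in Gal(Q(zeta_n)/Q) = (Z/nZ)* is the class of p, so its order is ord_116(17), the smallest k >= 1 with 17^k = 1 mod 116.
n = 116 = 2^2 * 29, phi(116) = 56; the order divides phi(n).
Divisors of 56: 1, 2, 4, 7, 8, 14, 28, 56
Repeated squaring mod 116: 17^1 = 17, 17^2 = 57, 17^4 = 1, 17^8 = 1, 17^16 = 1, 17^32 = 1
Test divisors in increasing order:
  k=1: 17^1 = 17 mod 116
  k=2: 17^2 = 57 mod 116
  k=4: 17^4 = 1 mod 116  <- first divisor giving 1
Order = 4

4


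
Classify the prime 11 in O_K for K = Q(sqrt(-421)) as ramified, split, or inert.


K = Q(sqrt(-421)). Since d mod 4 = 3, disc(K) = -1684.
Check p | disc: -1684 mod 11 = 10.
p does not divide disc. Compute Legendre symbol (d/p):
8^((11-1)/2) mod 11 = -1
(d/p) = -1, so p is inert: (p) stays prime with e=1, f=2, g=1.
Therefore p is inert.

inert


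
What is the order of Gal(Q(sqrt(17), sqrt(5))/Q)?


The 2 square roots of distinct primes are multiplicatively independent over Q,
so [K:Q] = 2^2 and Gal(K/Q) is isomorphic to (Z/2Z)^2.
|Gal| = 2^2 = 4

4


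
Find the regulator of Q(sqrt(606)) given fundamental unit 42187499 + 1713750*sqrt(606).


epsilon = 42187499 + 1713750*sqrt(606)
= 8.4375e+07
R = ln(8.4375e+07)
= 18.2508

18.2508


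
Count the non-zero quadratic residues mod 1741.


For prime p, the number of non-zero quadratic residues is (p-1)/2.
= (1741-1)/2
= 870

870


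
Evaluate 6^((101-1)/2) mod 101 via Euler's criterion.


p = 101 is prime and the exponent is (p-1)/2 = 50, so by Euler's criterion 6^50 = (6/101) = +1 or -1 mod 101.
Compute by square-and-multiply:
  50 = 32 + 16 + 2 (binary 110010)
  Repeated squaring mod 101: 6^1 = 6, 6^2 = 36, 6^4 = 84, 6^8 = 87, 6^16 = 95, 6^32 = 36
  6^50 = 6^32 * 6^16 * 6^2 = 36 * 95 * 36 mod 101
    36 * 95 = 3420 = 87 mod 101
    87 * 36 = 3132 = 1 mod 101
  6^50 = 1 mod 101
Result 1: 6 is a quadratic residue mod 101.
6^50 mod 101 = 1

1


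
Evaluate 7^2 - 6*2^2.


x^2 - d*y^2
= 7^2 - 6*2^2
= 49 - 24
= 25

25


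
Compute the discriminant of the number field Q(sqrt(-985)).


For K = Q(sqrt(d)) with d squarefree: disc(K) = d if d = 1 mod 4, and disc(K) = 4d if d = 2 or 3 mod 4.
Here d = -985, and d mod 4 = 3.
d = 3 mod 4, not 1 (O_K = Z[sqrt(d)]), so disc(K) = 4d = 4 * (-985) = -3940

-3940


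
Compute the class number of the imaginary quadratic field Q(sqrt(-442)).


K = Q(sqrt(-442)). d mod 4 = 2, so D = disc(K) = 4d = -1768
h(K) equals the number of primitive reduced positive-definite forms (a, b, c) = a*x^2 + b*x*y + c*y^2 with b^2 - 4ac = D,
where reduced means |b| <= a <= c, with b >= 0 whenever |b| = a or a = c, and primitive means gcd(a, b, c) = 1.
Reduced forces 3a^2 <= |D| = 1768, so 1 <= a <= 24; b must have the parity of D, and c = (b^2 - D)/(4a) must be an integer >= a.
Enumerate a = 1..24, b in [-a, a]:
  a=1: (1, 0, 442)  [1]
  a=2: (2, 0, 221)  [1]
  a=3..10: none
  a=11: (11, -6, 41), (11, 6, 41)  [2]
  a=12: none
  a=13: (13, 0, 34)  [1]
  a=14..16: none
  a=17: (17, 0, 26)  [1]
  a=18..21: none
  a=22: (22, -16, 23), (22, 16, 23)  [2]
  a=23..24: none
Total reduced forms: 1 + 1 + 2 + 1 + 1 + 2 = 8
h = 8

8


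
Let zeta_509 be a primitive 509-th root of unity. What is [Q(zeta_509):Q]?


The degree equals Euler's totient phi(509).
509 = 509
phi(509) = 508

508


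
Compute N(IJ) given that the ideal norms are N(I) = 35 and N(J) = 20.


N(IJ) = N(I) * N(J)
= 35 * 20
= 700

700


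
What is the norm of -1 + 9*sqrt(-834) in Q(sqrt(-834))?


N(a + b*sqrt(d)) = a^2 - d*b^2
= (-1)^2 - (-834)*(9)^2
= 1 + 67554
= 67555

67555


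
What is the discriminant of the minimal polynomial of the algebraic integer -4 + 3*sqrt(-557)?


The element -4 + 3*sqrt(-557) has minimal polynomial:
x^2 + 8*x + 5029
Discriminant = (8)^2 - 4*(5029)
= 64 - 20116
= -20052

-20052


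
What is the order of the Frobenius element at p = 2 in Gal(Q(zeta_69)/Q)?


The Frobenius at p in Gal(Q(zeta_n)/Q) = (Z/nZ)* is the class of p, so its order is ord_69(2), the smallest k >= 1 with 2^k = 1 mod 69.
n = 69 = 3 * 23, phi(69) = 44; the order divides phi(n).
Divisors of 44: 1, 2, 4, 11, 22, 44
Repeated squaring mod 69: 2^1 = 2, 2^2 = 4, 2^4 = 16, 2^8 = 49, 2^16 = 55, 2^32 = 58
Test divisors in increasing order:
  k=1: 2^1 = 2 mod 69
  k=2: 2^2 = 4 mod 69
  k=4: 2^4 = 16 mod 69
  k=11: 2^11 = 49 * 4 * 2 = 47 mod 69
  k=22: 2^22 = 55 * 16 * 4 = 1 mod 69  <- first divisor giving 1
Order = 22

22


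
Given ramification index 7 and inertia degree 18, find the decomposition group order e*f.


|D_P| = e * f
= 7 * 18
= 126

126


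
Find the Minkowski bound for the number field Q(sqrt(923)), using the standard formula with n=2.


d = 923, d mod 4 = 3, so disc(K) = 4d = 3692; |disc(K)| = 3692
Real quadratic field, so n = 2, s = r2 = 0, r1 = 2
M = (n!/n^n) * (4/pi)^s * sqrt(|disc(K)|) = (2!/2^2) * (4/pi)^0 * sqrt(3692)
= 0.5 * 1.000000 * 60.761830
= 30.3809

30.3809


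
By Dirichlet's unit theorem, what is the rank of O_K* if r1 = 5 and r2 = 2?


By Dirichlet's unit theorem:
rank = r1 + r2 - 1
= 5 + 2 - 1
= 6

6


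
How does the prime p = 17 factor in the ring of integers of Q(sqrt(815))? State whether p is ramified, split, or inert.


K = Q(sqrt(815)). Since d mod 4 = 3, disc(K) = 3260.
Check p | disc: 3260 mod 17 = 13.
p does not divide disc. Compute Legendre symbol (d/p):
16^((17-1)/2) mod 17 = 1
(d/p) = 1, so p splits: (p) = P*P' with e=1, f=1, g=2.
Therefore p is split.

split


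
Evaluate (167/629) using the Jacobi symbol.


Compute (167/629) via quadratic reciprocity:
  reciprocity: (167/629) -> +(629/167)
  reduce: (128/167)
  pull out 2: (2/167) = +1  (since 167 mod 8 = 7)
  pull out 2: (2/167) = +1  (since 167 mod 8 = 7)
  pull out 2: (2/167) = +1  (since 167 mod 8 = 7)
  pull out 2: (2/167) = +1  (since 167 mod 8 = 7)
  pull out 2: (2/167) = +1  (since 167 mod 8 = 7)
  pull out 2: (2/167) = +1  (since 167 mod 8 = 7)
  pull out 2: (2/167) = +1  (since 167 mod 8 = 7)
  (1/167) = 1
Product of signs = 1

1


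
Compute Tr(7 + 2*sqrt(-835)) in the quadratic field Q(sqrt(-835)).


Tr(a + b*sqrt(d)) = (a + b*sqrt(d)) + (a - b*sqrt(d)) = 2a
= 2 * (7)
= 14

14


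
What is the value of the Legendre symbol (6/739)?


p = 739 is prime, so compute (6/739) with the reciprocity algorithm (Jacobi-symbol steps: pull out 2s via (2/n), flip via reciprocity, reduce):
  pull out 2: (2/739) = -1  (since 739 mod 8 = 3)
  reciprocity: (3/739) -> -(739/3)
  reduce: (1/3)
  (1/3) = 1
Product of signs = 1
(6/739) = 1

1


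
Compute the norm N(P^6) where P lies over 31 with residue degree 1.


N(P^a) = p^(a*f)
= 31^(6*1)
= 31^6
= 887503681

887503681


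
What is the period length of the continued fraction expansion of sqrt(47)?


Run the CF algorithm for sqrt(47).
a_0 = floor(sqrt(47)) = 6; set m_0=0, q_0=1.
Recurrence: m' = q*a - m,  q' = (d - m'^2)/q,  a' = floor((a_0 + m')/q').
  step 1: m=6, q=11, a=1
  step 2: m=5, q=2, a=5
  step 3: m=5, q=11, a=1
  step 4: m=6, q=1, a=12
a_4 = 2*a_0 = 12, so the period closes here.
sqrt(47) = [6; 1, 5, 1, 12]
Period length = 4

4


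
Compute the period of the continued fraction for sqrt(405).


Run the CF algorithm for sqrt(405).
a_0 = floor(sqrt(405)) = 20; set m_0=0, q_0=1.
Recurrence: m' = q*a - m,  q' = (d - m'^2)/q,  a' = floor((a_0 + m')/q').
  step 1: m=20, q=5, a=8
  step 2: m=20, q=1, a=40
a_2 = 2*a_0 = 40, so the period closes here.
sqrt(405) = [20; 8, 40]
Period length = 2

2


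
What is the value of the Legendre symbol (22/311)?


p = 311 is prime, so compute (22/311) with the reciprocity algorithm (Jacobi-symbol steps: pull out 2s via (2/n), flip via reciprocity, reduce):
  pull out 2: (2/311) = +1  (since 311 mod 8 = 7)
  reciprocity: (11/311) -> -(311/11)
  reduce: (3/11)
  reciprocity: (3/11) -> -(11/3)
  reduce: (2/3)
  pull out 2: (2/3) = -1  (since 3 mod 8 = 3)
  (1/3) = 1
Product of signs = -1
(22/311) = -1

-1


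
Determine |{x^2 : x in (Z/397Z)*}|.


For prime p, the number of non-zero quadratic residues is (p-1)/2.
= (397-1)/2
= 198

198


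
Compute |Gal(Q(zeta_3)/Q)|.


|Gal(Q(zeta_3)/Q)| = phi(3)
= 2

2


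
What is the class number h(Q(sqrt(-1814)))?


K = Q(sqrt(-1814)). d mod 4 = 2, so D = disc(K) = 4d = -7256
h(K) equals the number of primitive reduced positive-definite forms (a, b, c) = a*x^2 + b*x*y + c*y^2 with b^2 - 4ac = D,
where reduced means |b| <= a <= c, with b >= 0 whenever |b| = a or a = c, and primitive means gcd(a, b, c) = 1.
Reduced forces 3a^2 <= |D| = 7256, so 1 <= a <= 49; b must have the parity of D, and c = (b^2 - D)/(4a) must be an integer >= a.
Enumerate a = 1..49, b in [-a, a]:
  a=1: (1, 0, 1814)  [1]
  a=2: (2, 0, 907)  [1]
  a=3: (3, -2, 605), (3, 2, 605)  [2]
  a=4: none
  a=5: (5, -2, 363), (5, 2, 363)  [2]
  a=6: (6, -4, 303), (6, 4, 303)  [2]
  a=7..8: none
  a=9: (9, -4, 202), (9, 4, 202)  [2]
  a=10: (10, -8, 183), (10, 8, 183)  [2]
  a=11: (11, -2, 165), (11, 2, 165)  [2]
  a=12..14: none
  a=15: (15, -8, 122), (15, -2, 121), (15, 2, 121), (15, 8, 122)  [4]
  a=16..17: none
  a=18: (18, -4, 101), (18, 4, 101)  [2]
  a=19..21: none
  a=22: (22, -20, 87), (22, 20, 87)  [2]
  a=23: (23, -14, 81), (23, 14, 81)  [2]
  a=24: none
  a=25: (25, -12, 74), (25, 12, 74)  [2]
  a=26: none
  a=27: (27, -14, 69), (27, 14, 69)  [2]
  a=28: none
  a=29: (29, -20, 66), (29, 20, 66)  [2]
  a=30: (30, -28, 67), (30, -8, 61), (30, 8, 61), (30, 28, 67)  [4]
  a=31..32: none
  a=33: (33, -20, 58), (33, -2, 55), (33, 2, 55), (33, 20, 58)  [4]
  a=34..36: none
  a=37: (37, -12, 50), (37, 12, 50)  [2]
  a=38..40: none
  a=41: (41, -40, 54), (41, 40, 54)  [2]
  a=42: none
  a=43: (43, -22, 45), (43, 22, 45)  [2]
  a=44: none
  a=45: (45, -32, 46), (45, 32, 46)  [2]
  a=46..49: none
Total reduced forms: 1 + 1 + 2 + 2 + 2 + 2 + 2 + 2 + 4 + 2 + 2 + 2 + 2 + 2 + 2 + 4 + 4 + 2 + 2 + 2 + 2 = 46
h = 46

46
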